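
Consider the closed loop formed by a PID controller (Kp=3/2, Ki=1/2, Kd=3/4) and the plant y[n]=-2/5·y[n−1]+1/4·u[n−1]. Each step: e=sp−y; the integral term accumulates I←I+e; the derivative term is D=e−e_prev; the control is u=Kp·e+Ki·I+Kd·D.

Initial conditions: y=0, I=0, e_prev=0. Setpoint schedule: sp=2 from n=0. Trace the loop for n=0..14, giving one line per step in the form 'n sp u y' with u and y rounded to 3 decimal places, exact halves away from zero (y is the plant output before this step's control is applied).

(exact arithmetic carried between steps; '≈' marks a value shown rounded to 6 d.p. or computed from one; I and e_prev carry over from the previous line; the table rounds u and y to 3 d.p., halves away from zero)
n=0: y=0, sp=2, e=sp−y=2; I=2, D=e−e_prev=2; u=3/2·2+1/2·2+3/4·2=5.5; next y=-2/5·0+1/4·5.5=1.375
n=1: y=1.375, sp=2, e=sp−y=0.625; I=2.625, D=e−e_prev=-1.375; u=3/2·0.625+1/2·2.625+3/4·(-1.375)=1.21875; next y=-2/5·1.375+1/4·1.21875≈-0.245313
n=2: y≈-0.245313, sp=2, e=sp−y≈2.245313; I≈4.870313, D=e−e_prev≈1.620313; u=3/2·2.245313+1/2·4.870313+3/4·1.620313≈7.018359; next y=-2/5·(-0.245313)+1/4·7.018359≈1.852715
n=3: y≈1.852715, sp=2, e=sp−y≈0.147285; I≈5.017598, D=e−e_prev≈-2.098027; u=3/2·0.147285+1/2·5.017598+3/4·(-2.098027)≈1.156206; next y=-2/5·1.852715+1/4·1.156206≈-0.452034
n=4: y≈-0.452034, sp=2, e=sp−y≈2.452034; I≈7.469632, D=e−e_prev≈2.304749; u=3/2·2.452034+1/2·7.469632+3/4·2.304749≈9.141430; next y=-2/5·(-0.452034)+1/4·9.141430≈2.466171
n=5: y≈2.466171, sp=2, e=sp−y≈-0.466171; I≈7.003461, D=e−e_prev≈-2.918206; u=3/2·(-0.466171)+1/2·7.003461+3/4·(-2.918206)≈0.613819; next y=-2/5·2.466171+1/4·0.613819≈-0.833014
n=6: y≈-0.833014, sp=2, e=sp−y≈2.833014; I≈9.836475, D=e−e_prev≈3.299185; u=3/2·2.833014+1/2·9.836475+3/4·3.299185≈11.642146; next y=-2/5·(-0.833014)+1/4·11.642146≈3.243742
n=7: y≈3.243742, sp=2, e=sp−y≈-1.243742; I≈8.592733, D=e−e_prev≈-4.076756; u=3/2·(-1.243742)+1/2·8.592733+3/4·(-4.076756)≈-0.626813; next y=-2/5·3.243742+1/4·(-0.626813)≈-1.454200
n=8: y≈-1.454200, sp=2, e=sp−y≈3.454200; I≈12.046933, D=e−e_prev≈4.697942; u=3/2·3.454200+1/2·12.046933+3/4·4.697942≈14.728223; next y=-2/5·(-1.454200)+1/4·14.728223≈4.263736
n=9: y≈4.263736, sp=2, e=sp−y≈-2.263736; I≈9.783197, D=e−e_prev≈-5.717936; u=3/2·(-2.263736)+1/2·9.783197+3/4·(-5.717936)≈-2.792457; next y=-2/5·4.263736+1/4·(-2.792457)≈-2.403609
n=10: y≈-2.403609, sp=2, e=sp−y≈4.403609; I≈14.186805, D=e−e_prev≈6.667345; u=3/2·4.403609+1/2·14.186805+3/4·6.667345≈18.699324; next y=-2/5·(-2.403609)+1/4·18.699324≈5.636275
n=11: y≈5.636275, sp=2, e=sp−y≈-3.636275; I≈10.550531, D=e−e_prev≈-8.039883; u=3/2·(-3.636275)+1/2·10.550531+3/4·(-8.039883)≈-6.209059; next y=-2/5·5.636275+1/4·(-6.209059)≈-3.806774
n=12: y≈-3.806774, sp=2, e=sp−y≈5.806774; I≈16.357305, D=e−e_prev≈9.443049; u=3/2·5.806774+1/2·16.357305+3/4·9.443049≈23.971101; next y=-2/5·(-3.806774)+1/4·23.971101≈7.515485
n=13: y≈7.515485, sp=2, e=sp−y≈-5.515485; I≈10.841820, D=e−e_prev≈-11.322260; u=3/2·(-5.515485)+1/2·10.841820+3/4·(-11.322260)≈-11.344012; next y=-2/5·7.515485+1/4·(-11.344012)≈-5.842197
n=14: y≈-5.842197, sp=2, e=sp−y≈7.842197; I≈18.684017, D=e−e_prev≈13.357682; u=3/2·7.842197+1/2·18.684017+3/4·13.357682≈31.123566; next y=-2/5·(-5.842197)+1/4·31.123566≈10.117770

0 2 5.500 0.000
1 2 1.219 1.375
2 2 7.018 -0.245
3 2 1.156 1.853
4 2 9.141 -0.452
5 2 0.614 2.466
6 2 11.642 -0.833
7 2 -0.627 3.244
8 2 14.728 -1.454
9 2 -2.792 4.264
10 2 18.699 -2.404
11 2 -6.209 5.636
12 2 23.971 -3.807
13 2 -11.344 7.515
14 2 31.124 -5.842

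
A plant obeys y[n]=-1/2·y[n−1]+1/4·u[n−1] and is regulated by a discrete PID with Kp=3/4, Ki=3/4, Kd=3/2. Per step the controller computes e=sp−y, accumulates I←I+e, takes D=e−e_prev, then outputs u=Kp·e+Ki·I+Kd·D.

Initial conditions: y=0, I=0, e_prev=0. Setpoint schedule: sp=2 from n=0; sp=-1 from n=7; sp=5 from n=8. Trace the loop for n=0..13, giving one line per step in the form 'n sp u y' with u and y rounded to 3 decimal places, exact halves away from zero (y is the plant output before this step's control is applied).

(exact arithmetic carried between steps; '≈' marks a value shown rounded to 6 d.p. or computed from one; I and e_prev carry over from the previous line; the table rounds u and y to 3 d.p., halves away from zero)
n=0: y=0, sp=2, e=sp−y=2; I=2, D=e−e_prev=2; u=3/4·2+3/4·2+3/2·2=6; next y=-1/2·0+1/4·6=1.5
n=1: y=1.5, sp=2, e=sp−y=0.5; I=2.5, D=e−e_prev=-1.5; u=3/4·0.5+3/4·2.5+3/2·(-1.5)=0; next y=-1/2·1.5+1/4·0=-0.75
n=2: y=-0.75, sp=2, e=sp−y=2.75; I=5.25, D=e−e_prev=2.25; u=3/4·2.75+3/4·5.25+3/2·2.25=9.375; next y=-1/2·(-0.75)+1/4·9.375=2.71875
n=3: y=2.71875, sp=2, e=sp−y=-0.71875; I=4.53125, D=e−e_prev=-3.46875; u=3/4·(-0.71875)+3/4·4.53125+3/2·(-3.46875)=-2.34375; next y=-1/2·2.71875+1/4·(-2.34375)≈-1.945313
n=4: y≈-1.945313, sp=2, e=sp−y≈3.945313; I≈8.476563, D=e−e_prev≈4.664063; u=3/4·3.945313+3/4·8.476563+3/2·4.664063≈16.3125; next y=-1/2·(-1.945313)+1/4·16.3125≈5.050781
n=5: y≈5.050781, sp=2, e=sp−y≈-3.050781; I≈5.425781, D=e−e_prev≈-6.996094; u=3/4·(-3.050781)+3/4·5.425781+3/2·(-6.996094)≈-8.712891; next y=-1/2·5.050781+1/4·(-8.712891)≈-4.703613
n=6: y≈-4.703613, sp=2, e=sp−y≈6.703613; I≈12.129395, D=e−e_prev≈9.754395; u=3/4·6.703613+3/4·12.129395+3/2·9.754395≈28.756348; next y=-1/2·(-4.703613)+1/4·28.756348≈9.540894
n=7: y≈9.540894, sp=-1, e=sp−y≈-10.540894; I≈1.588501, D=e−e_prev≈-17.244507; u=3/4·(-10.540894)+3/4·1.588501+3/2·(-17.244507)≈-32.581055; next y=-1/2·9.540894+1/4·(-32.581055)≈-12.915710
n=8: y≈-12.915710, sp=5, e=sp−y≈17.915710; I≈19.504211, D=e−e_prev≈28.456604; u=3/4·17.915710+3/4·19.504211+3/2·28.456604≈70.749847; next y=-1/2·(-12.915710)+1/4·70.749847≈24.145317
n=9: y≈24.145317, sp=5, e=sp−y≈-19.145317; I≈0.358894, D=e−e_prev≈-37.061028; u=3/4·(-19.145317)+3/4·0.358894+3/2·(-37.061028)≈-69.681358; next y=-1/2·24.145317+1/4·(-69.681358)≈-29.492998
n=10: y≈-29.492998, sp=5, e=sp−y≈34.492998; I≈34.851892, D=e−e_prev≈53.638315; u=3/4·34.492998+3/4·34.851892+3/2·53.638315≈132.466141; next y=-1/2·(-29.492998)+1/4·132.466141≈47.863034
n=11: y≈47.863034, sp=5, e=sp−y≈-42.863034; I≈-8.011142, D=e−e_prev≈-77.356032; u=3/4·(-42.863034)+3/4·(-8.011142)+3/2·(-77.356032)≈-154.189681; next y=-1/2·47.863034+1/4·(-154.189681)≈-62.478937
n=12: y≈-62.478937, sp=5, e=sp−y≈67.478937; I≈59.467795, D=e−e_prev≈110.341972; u=3/4·67.478937+3/4·59.467795+3/2·110.341972≈260.723007; next y=-1/2·(-62.478937)+1/4·260.723007≈96.420220
n=13: y≈96.420220, sp=5, e=sp−y≈-91.420220; I≈-31.952425, D=e−e_prev≈-158.899158; u=3/4·(-91.420220)+3/4·(-31.952425)+3/2·(-158.899158)≈-330.878220; next y=-1/2·96.420220+1/4·(-330.878220)≈-130.929665

0 2 6.000 0.000
1 2 0.000 1.500
2 2 9.375 -0.750
3 2 -2.344 2.719
4 2 16.313 -1.945
5 2 -8.713 5.051
6 2 28.756 -4.704
7 -1 -32.581 9.541
8 5 70.750 -12.916
9 5 -69.681 24.145
10 5 132.466 -29.493
11 5 -154.190 47.863
12 5 260.723 -62.479
13 5 -330.878 96.420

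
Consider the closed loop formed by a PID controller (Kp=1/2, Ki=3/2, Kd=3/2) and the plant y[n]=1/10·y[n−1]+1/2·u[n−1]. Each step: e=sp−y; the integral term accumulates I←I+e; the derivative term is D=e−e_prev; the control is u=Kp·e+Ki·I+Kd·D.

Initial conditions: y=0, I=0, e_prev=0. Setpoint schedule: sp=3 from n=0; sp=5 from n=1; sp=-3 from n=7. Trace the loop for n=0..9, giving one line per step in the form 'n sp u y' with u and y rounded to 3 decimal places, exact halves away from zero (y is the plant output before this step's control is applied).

(exact arithmetic carried between steps; '≈' marks a value shown rounded to 6 d.p. or computed from one; I and e_prev carry over from the previous line; the table rounds u and y to 3 d.p., halves away from zero)
n=0: y=0, sp=3, e=sp−y=3; I=3, D=e−e_prev=3; u=1/2·3+3/2·3+3/2·3=10.5; next y=1/10·0+1/2·10.5=5.25
n=1: y=5.25, sp=5, e=sp−y=-0.25; I=2.75, D=e−e_prev=-3.25; u=1/2·(-0.25)+3/2·2.75+3/2·(-3.25)=-0.875; next y=1/10·5.25+1/2·(-0.875)=0.0875
n=2: y=0.0875, sp=5, e=sp−y=4.9125; I=7.6625, D=e−e_prev=5.1625; u=1/2·4.9125+3/2·7.6625+3/2·5.1625=21.69375; next y=1/10·0.0875+1/2·21.69375=10.855625
n=3: y=10.855625, sp=5, e=sp−y=-5.855625; I=1.806875, D=e−e_prev=-10.768125; u=1/2·(-5.855625)+3/2·1.806875+3/2·(-10.768125)≈-16.369688; next y=1/10·10.855625+1/2·(-16.369688)≈-7.099281
n=4: y≈-7.099281, sp=5, e=sp−y≈12.099281; I≈13.906156, D=e−e_prev≈17.954906; u=1/2·12.099281+3/2·13.906156+3/2·17.954906≈53.841234; next y=1/10·(-7.099281)+1/2·53.841234≈26.210689
n=5: y≈26.210689, sp=5, e=sp−y≈-21.210689; I≈-7.304533, D=e−e_prev≈-33.309970; u=1/2·(-21.210689)+3/2·(-7.304533)+3/2·(-33.309970)≈-71.527099; next y=1/10·26.210689+1/2·(-71.527099)≈-33.142481
n=6: y≈-33.142481, sp=5, e=sp−y≈38.142481; I≈30.837948, D=e−e_prev≈59.353170; u=1/2·38.142481+3/2·30.837948+3/2·59.353170≈154.357917; next y=1/10·(-33.142481)+1/2·154.357917≈73.864710
n=7: y≈73.864710, sp=-3, e=sp−y≈-76.864710; I≈-46.026762, D=e−e_prev≈-115.007191; u=1/2·(-76.864710)+3/2·(-46.026762)+3/2·(-115.007191)≈-279.983285; next y=1/10·73.864710+1/2·(-279.983285)≈-132.605172
n=8: y≈-132.605172, sp=-3, e=sp−y≈129.605172; I≈83.578409, D=e−e_prev≈206.469882; u=1/2·129.605172+3/2·83.578409+3/2·206.469882≈499.875023; next y=1/10·(-132.605172)+1/2·499.875023≈236.676994
n=9: y≈236.676994, sp=-3, e=sp−y≈-239.676994; I≈-156.098585, D=e−e_prev≈-369.282166; u=1/2·(-239.676994)+3/2·(-156.098585)+3/2·(-369.282166)≈-907.909623; next y=1/10·236.676994+1/2·(-907.909623)≈-430.287112

0 3 10.500 0.000
1 5 -0.875 5.250
2 5 21.694 0.088
3 5 -16.370 10.856
4 5 53.841 -7.099
5 5 -71.527 26.211
6 5 154.358 -33.142
7 -3 -279.983 73.865
8 -3 499.875 -132.605
9 -3 -907.910 236.677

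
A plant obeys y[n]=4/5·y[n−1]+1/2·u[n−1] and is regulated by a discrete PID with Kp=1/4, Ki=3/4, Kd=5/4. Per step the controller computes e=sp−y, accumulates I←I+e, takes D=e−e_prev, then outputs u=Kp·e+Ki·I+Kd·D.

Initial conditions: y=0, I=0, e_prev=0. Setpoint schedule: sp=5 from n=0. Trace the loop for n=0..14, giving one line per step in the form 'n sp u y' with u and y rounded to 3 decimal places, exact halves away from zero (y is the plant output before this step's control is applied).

(exact arithmetic carried between steps; '≈' marks a value shown rounded to 6 d.p. or computed from one; I and e_prev carry over from the previous line; the table rounds u and y to 3 d.p., halves away from zero)
n=0: y=0, sp=5, e=sp−y=5; I=5, D=e−e_prev=5; u=1/4·5+3/4·5+5/4·5=11.25; next y=4/5·0+1/2·11.25=5.625
n=1: y=5.625, sp=5, e=sp−y=-0.625; I=4.375, D=e−e_prev=-5.625; u=1/4·(-0.625)+3/4·4.375+5/4·(-5.625)=-3.90625; next y=4/5·5.625+1/2·(-3.90625)=2.546875
n=2: y=2.546875, sp=5, e=sp−y=2.453125; I=6.828125, D=e−e_prev=3.078125; u=1/4·2.453125+3/4·6.828125+5/4·3.078125≈9.582031; next y=4/5·2.546875+1/2·9.582031≈6.828516
n=3: y≈6.828516, sp=5, e=sp−y≈-1.828516; I≈4.999609, D=e−e_prev≈-4.281641; u=1/4·(-1.828516)+3/4·4.999609+5/4·(-4.281641)≈-2.059473; next y=4/5·6.828516+1/2·(-2.059473)≈4.433076
n=4: y≈4.433076, sp=5, e=sp−y≈0.566924; I≈5.566533, D=e−e_prev≈2.395439; u=1/4·0.566924+3/4·5.566533+5/4·2.395439≈7.310930; next y=4/5·4.433076+1/2·7.310930≈7.201926
n=5: y≈7.201926, sp=5, e=sp−y≈-2.201926; I≈3.364607, D=e−e_prev≈-2.768850; u=1/4·(-2.201926)+3/4·3.364607+5/4·(-2.768850)≈-1.488088; next y=4/5·7.201926+1/2·(-1.488088)≈5.017497
n=6: y≈5.017497, sp=5, e=sp−y≈-0.017497; I≈3.347111, D=e−e_prev≈2.184429; u=1/4·(-0.017497)+3/4·3.347111+5/4·2.184429≈5.236496; next y=4/5·5.017497+1/2·5.236496≈6.632245
n=7: y≈6.632245, sp=5, e=sp−y≈-1.632245; I≈1.714866, D=e−e_prev≈-1.614748; u=1/4·(-1.632245)+3/4·1.714866+5/4·(-1.614748)≈-1.140348; next y=4/5·6.632245+1/2·(-1.140348)≈4.735622
n=8: y≈4.735622, sp=5, e=sp−y≈0.264378; I≈1.979243, D=e−e_prev≈1.896623; u=1/4·0.264378+3/4·1.979243+5/4·1.896623≈3.921306; next y=4/5·4.735622+1/2·3.921306≈5.749151
n=9: y≈5.749151, sp=5, e=sp−y≈-0.749151; I≈1.230093, D=e−e_prev≈-1.013528; u=1/4·(-0.749151)+3/4·1.230093+5/4·(-1.013528)≈-0.531628; next y=4/5·5.749151+1/2·(-0.531628)≈4.333506
n=10: y≈4.333506, sp=5, e=sp−y≈0.666494; I≈1.896587, D=e−e_prev≈1.415644; u=1/4·0.666494+3/4·1.896587+5/4·1.415644≈3.358619; next y=4/5·4.333506+1/2·3.358619≈5.146114
n=11: y≈5.146114, sp=5, e=sp−y≈-0.146114; I≈1.750472, D=e−e_prev≈-0.812608; u=1/4·(-0.146114)+3/4·1.750472+5/4·(-0.812608)≈0.260565; next y=4/5·5.146114+1/2·0.260565≈4.247174
n=12: y≈4.247174, sp=5, e=sp−y≈0.752826; I≈2.503298, D=e−e_prev≈0.898940; u=1/4·0.752826+3/4·2.503298+5/4·0.898940≈3.189355; next y=4/5·4.247174+1/2·3.189355≈4.992417
n=13: y≈4.992417, sp=5, e=sp−y≈0.007583; I≈2.510881, D=e−e_prev≈-0.745243; u=1/4·0.007583+3/4·2.510881+5/4·(-0.745243)≈0.953503; next y=4/5·4.992417+1/2·0.953503≈4.470685
n=14: y≈4.470685, sp=5, e=sp−y≈0.529315; I≈3.040196, D=e−e_prev≈0.521732; u=1/4·0.529315+3/4·3.040196+5/4·0.521732≈3.064640; next y=4/5·4.470685+1/2·3.064640≈5.108868

0 5 11.250 0.000
1 5 -3.906 5.625
2 5 9.582 2.547
3 5 -2.059 6.829
4 5 7.311 4.433
5 5 -1.488 7.202
6 5 5.236 5.017
7 5 -1.140 6.632
8 5 3.921 4.736
9 5 -0.532 5.749
10 5 3.359 4.334
11 5 0.261 5.146
12 5 3.189 4.247
13 5 0.954 4.992
14 5 3.065 4.471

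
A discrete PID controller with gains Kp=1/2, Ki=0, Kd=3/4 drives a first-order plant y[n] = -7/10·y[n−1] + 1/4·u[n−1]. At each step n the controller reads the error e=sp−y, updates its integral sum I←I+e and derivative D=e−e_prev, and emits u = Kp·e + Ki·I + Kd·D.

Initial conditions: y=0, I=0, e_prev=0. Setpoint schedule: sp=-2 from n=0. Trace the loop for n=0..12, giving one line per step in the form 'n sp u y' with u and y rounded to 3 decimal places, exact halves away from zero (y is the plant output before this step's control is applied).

(exact arithmetic carried between steps; '≈' marks a value shown rounded to 6 d.p. or computed from one; I and e_prev carry over from the previous line; the table rounds u and y to 3 d.p., halves away from zero)
n=0: y=0, sp=-2, e=sp−y=-2; I=-2, D=e−e_prev=-2; u=1/2·(-2)+0·(-2)+3/4·(-2)=-2.5; next y=-7/10·0+1/4·(-2.5)=-0.625
n=1: y=-0.625, sp=-2, e=sp−y=-1.375; I=-3.375, D=e−e_prev=0.625; u=1/2·(-1.375)+0·(-3.375)+3/4·0.625=-0.21875; next y=-7/10·(-0.625)+1/4·(-0.21875)≈0.382813
n=2: y≈0.382813, sp=-2, e=sp−y≈-2.382813; I≈-5.757813, D=e−e_prev≈-1.007813; u=1/2·(-2.382813)+0·(-5.757813)+3/4·(-1.007813)≈-1.947266; next y=-7/10·0.382813+1/4·(-1.947266)≈-0.754785
n=3: y≈-0.754785, sp=-2, e=sp−y≈-1.245215; I≈-7.003027, D=e−e_prev≈1.137598; u=1/2·(-1.245215)+0·(-7.003027)+3/4·1.137598≈0.230591; next y=-7/10·(-0.754785)+1/4·0.230591≈0.585997
n=4: y≈0.585997, sp=-2, e=sp−y≈-2.585997; I≈-9.589025, D=e−e_prev≈-1.340782; u=1/2·(-2.585997)+0·(-9.589025)+3/4·(-1.340782)≈-2.298586; next y=-7/10·0.585997+1/4·(-2.298586)≈-0.984844
n=5: y≈-0.984844, sp=-2, e=sp−y≈-1.015156; I≈-10.604180, D=e−e_prev≈1.570842; u=1/2·(-1.015156)+0·(-10.604180)+3/4·1.570842≈0.670554; next y=-7/10·(-0.984844)+1/4·0.670554≈0.857030
n=6: y≈0.857030, sp=-2, e=sp−y≈-2.857030; I≈-13.461210, D=e−e_prev≈-1.841874; u=1/2·(-2.857030)+0·(-13.461210)+3/4·(-1.841874)≈-2.809920; next y=-7/10·0.857030+1/4·(-2.809920)≈-1.302401
n=7: y≈-1.302401, sp=-2, e=sp−y≈-0.697599; I≈-14.158809, D=e−e_prev≈2.159430; u=1/2·(-0.697599)+0·(-14.158809)+3/4·2.159430≈1.270773; next y=-7/10·(-1.302401)+1/4·1.270773≈1.229374
n=8: y≈1.229374, sp=-2, e=sp−y≈-3.229374; I≈-17.388183, D=e−e_prev≈-2.531775; u=1/2·(-3.229374)+0·(-17.388183)+3/4·(-2.531775)≈-3.513518; next y=-7/10·1.229374+1/4·(-3.513518)≈-1.738941
n=9: y≈-1.738941, sp=-2, e=sp−y≈-0.261059; I≈-17.649242, D=e−e_prev≈2.968315; u=1/2·(-0.261059)+0·(-17.649242)+3/4·2.968315≈2.095707; next y=-7/10·(-1.738941)+1/4·2.095707≈1.741185
n=10: y≈1.741185, sp=-2, e=sp−y≈-3.741185; I≈-21.390427, D=e−e_prev≈-3.480127; u=1/2·(-3.741185)+0·(-21.390427)+3/4·(-3.480127)≈-4.480688; next y=-7/10·1.741185+1/4·(-4.480688)≈-2.339002
n=11: y≈-2.339002, sp=-2, e=sp−y≈0.339002; I≈-21.051425, D=e−e_prev≈4.080187; u=1/2·0.339002+0·(-21.051425)+3/4·4.080187≈3.229641; next y=-7/10·(-2.339002)+1/4·3.229641≈2.444712
n=12: y≈2.444712, sp=-2, e=sp−y≈-4.444712; I≈-25.496137, D=e−e_prev≈-4.783713; u=1/2·(-4.444712)+0·(-25.496137)+3/4·(-4.783713)≈-5.810141; next y=-7/10·2.444712+1/4·(-5.810141)≈-3.163833

0 -2 -2.500 0.000
1 -2 -0.219 -0.625
2 -2 -1.947 0.383
3 -2 0.231 -0.755
4 -2 -2.299 0.586
5 -2 0.671 -0.985
6 -2 -2.810 0.857
7 -2 1.271 -1.302
8 -2 -3.514 1.229
9 -2 2.096 -1.739
10 -2 -4.481 1.741
11 -2 3.230 -2.339
12 -2 -5.810 2.445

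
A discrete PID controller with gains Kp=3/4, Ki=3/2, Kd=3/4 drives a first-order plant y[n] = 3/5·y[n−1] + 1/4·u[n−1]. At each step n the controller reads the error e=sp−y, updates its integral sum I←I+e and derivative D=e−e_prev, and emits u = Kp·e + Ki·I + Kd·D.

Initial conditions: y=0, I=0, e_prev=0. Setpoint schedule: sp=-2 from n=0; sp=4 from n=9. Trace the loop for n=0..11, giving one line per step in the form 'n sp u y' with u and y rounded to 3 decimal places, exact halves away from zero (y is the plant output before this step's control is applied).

(exact arithmetic carried between steps; '≈' marks a value shown rounded to 6 d.p. or computed from one; I and e_prev carry over from the previous line; the table rounds u and y to 3 d.p., halves away from zero)
n=0: y=0, sp=-2, e=sp−y=-2; I=-2, D=e−e_prev=-2; u=3/4·(-2)+3/2·(-2)+3/4·(-2)=-6; next y=3/5·0+1/4·(-6)=-1.5
n=1: y=-1.5, sp=-2, e=sp−y=-0.5; I=-2.5, D=e−e_prev=1.5; u=3/4·(-0.5)+3/2·(-2.5)+3/4·1.5=-3; next y=3/5·(-1.5)+1/4·(-3)=-1.65
n=2: y=-1.65, sp=-2, e=sp−y=-0.35; I=-2.85, D=e−e_prev=0.15; u=3/4·(-0.35)+3/2·(-2.85)+3/4·0.15=-4.425; next y=3/5·(-1.65)+1/4·(-4.425)=-2.09625
n=3: y=-2.09625, sp=-2, e=sp−y=0.09625; I=-2.75375, D=e−e_prev=0.44625; u=3/4·0.09625+3/2·(-2.75375)+3/4·0.44625=-3.72375; next y=3/5·(-2.09625)+1/4·(-3.72375)≈-2.188688
n=4: y≈-2.188688, sp=-2, e=sp−y≈0.188688; I≈-2.565063, D=e−e_prev≈0.092438; u=3/4·0.188688+3/2·(-2.565063)+3/4·0.092438≈-3.63675; next y=3/5·(-2.188688)+1/4·(-3.63675)≈-2.2224
n=5: y=-2.2224, sp=-2, e=sp−y=0.2224; I≈-2.342663, D=e−e_prev≈0.033713; u=3/4·0.2224+3/2·(-2.342663)+3/4·0.033713≈-3.321909; next y=3/5·(-2.2224)+1/4·(-3.321909)≈-2.163917
n=6: y≈-2.163917, sp=-2, e=sp−y≈0.163917; I≈-2.178745, D=e−e_prev≈-0.058483; u=3/4·0.163917+3/2·(-2.178745)+3/4·(-0.058483)≈-3.189042; next y=3/5·(-2.163917)+1/4·(-3.189042)≈-2.095611
n=7: y≈-2.095611, sp=-2, e=sp−y≈0.095611; I≈-2.083134, D=e−e_prev≈-0.068307; u=3/4·0.095611+3/2·(-2.083134)+3/4·(-0.068307)≈-3.104223; next y=3/5·(-2.095611)+1/4·(-3.104223)≈-2.033422
n=8: y≈-2.033422, sp=-2, e=sp−y≈0.033422; I≈-2.049712, D=e−e_prev≈-0.062189; u=3/4·0.033422+3/2·(-2.049712)+3/4·(-0.062189)≈-3.096143; next y=3/5·(-2.033422)+1/4·(-3.096143)≈-1.994089
n=9: y≈-1.994089, sp=4, e=sp−y≈5.994089; I≈3.944377, D=e−e_prev≈5.960667; u=3/4·5.994089+3/2·3.944377+3/4·5.960667≈14.882632; next y=3/5·(-1.994089)+1/4·14.882632≈2.524205
n=10: y≈2.524205, sp=4, e=sp−y≈1.475795; I≈5.420172, D=e−e_prev≈-4.518294; u=3/4·1.475795+3/2·5.420172+3/4·(-4.518294)≈5.848385; next y=3/5·2.524205+1/4·5.848385≈2.976619
n=11: y≈2.976619, sp=4, e=sp−y≈1.023381; I≈6.443553, D=e−e_prev≈-0.452414; u=3/4·1.023381+3/2·6.443553+3/4·(-0.452414)≈10.093555; next y=3/5·2.976619+1/4·10.093555≈4.309360

0 -2 -6.000 0.000
1 -2 -3.000 -1.500
2 -2 -4.425 -1.650
3 -2 -3.724 -2.096
4 -2 -3.637 -2.189
5 -2 -3.322 -2.222
6 -2 -3.189 -2.164
7 -2 -3.104 -2.096
8 -2 -3.096 -2.033
9 4 14.883 -1.994
10 4 5.848 2.524
11 4 10.094 2.977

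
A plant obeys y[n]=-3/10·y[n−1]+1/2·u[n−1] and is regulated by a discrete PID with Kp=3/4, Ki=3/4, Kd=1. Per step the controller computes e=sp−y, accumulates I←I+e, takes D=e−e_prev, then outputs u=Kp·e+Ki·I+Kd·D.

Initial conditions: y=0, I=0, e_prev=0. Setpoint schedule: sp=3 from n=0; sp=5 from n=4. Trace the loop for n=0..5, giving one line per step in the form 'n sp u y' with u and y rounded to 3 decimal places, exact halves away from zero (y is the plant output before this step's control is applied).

0 3 7.500 0.000
1 3 -2.625 3.750
2 3 16.031 -2.438
3 3 -14.039 8.747
4 5 43.811 -9.644
5 5 -51.702 24.799

(exact arithmetic carried between steps; '≈' marks a value shown rounded to 6 d.p. or computed from one; I and e_prev carry over from the previous line; the table rounds u and y to 3 d.p., halves away from zero)
n=0: y=0, sp=3, e=sp−y=3; I=3, D=e−e_prev=3; u=3/4·3+3/4·3+1·3=7.5; next y=-3/10·0+1/2·7.5=3.75
n=1: y=3.75, sp=3, e=sp−y=-0.75; I=2.25, D=e−e_prev=-3.75; u=3/4·(-0.75)+3/4·2.25+1·(-3.75)=-2.625; next y=-3/10·3.75+1/2·(-2.625)=-2.4375
n=2: y=-2.4375, sp=3, e=sp−y=5.4375; I=7.6875, D=e−e_prev=6.1875; u=3/4·5.4375+3/4·7.6875+1·6.1875=16.03125; next y=-3/10·(-2.4375)+1/2·16.03125=8.746875
n=3: y=8.746875, sp=3, e=sp−y=-5.746875; I=1.940625, D=e−e_prev=-11.184375; u=3/4·(-5.746875)+3/4·1.940625+1·(-11.184375)≈-14.039063; next y=-3/10·8.746875+1/2·(-14.039063)≈-9.643594
n=4: y≈-9.643594, sp=5, e=sp−y≈14.643594; I≈16.584219, D=e−e_prev≈20.390469; u=3/4·14.643594+3/4·16.584219+1·20.390469≈43.811328; next y=-3/10·(-9.643594)+1/2·43.811328≈24.798742
n=5: y≈24.798742, sp=5, e=sp−y≈-19.798742; I≈-3.214523, D=e−e_prev≈-34.442336; u=3/4·(-19.798742)+3/4·(-3.214523)+1·(-34.442336)≈-51.702285; next y=-3/10·24.798742+1/2·(-51.702285)≈-33.290765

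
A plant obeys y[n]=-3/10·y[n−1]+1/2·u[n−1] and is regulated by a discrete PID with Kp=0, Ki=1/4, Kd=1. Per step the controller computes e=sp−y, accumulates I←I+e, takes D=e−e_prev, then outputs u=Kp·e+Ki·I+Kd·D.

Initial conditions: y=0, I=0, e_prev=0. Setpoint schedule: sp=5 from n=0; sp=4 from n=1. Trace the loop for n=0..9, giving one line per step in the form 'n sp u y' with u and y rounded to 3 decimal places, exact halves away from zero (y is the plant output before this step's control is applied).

0 5 6.250 0.000
1 4 -2.656 3.125
2 4 8.426 -2.266
3 4 -4.346 4.893
4 4 13.256 -3.641
5 4 -7.569 7.720
6 4 20.138 -6.100
7 4 -13.657 11.899
8 4 30.239 -10.398
9 4 -24.255 18.239

(exact arithmetic carried between steps; '≈' marks a value shown rounded to 6 d.p. or computed from one; I and e_prev carry over from the previous line; the table rounds u and y to 3 d.p., halves away from zero)
n=0: y=0, sp=5, e=sp−y=5; I=5, D=e−e_prev=5; u=0·5+1/4·5+1·5=6.25; next y=-3/10·0+1/2·6.25=3.125
n=1: y=3.125, sp=4, e=sp−y=0.875; I=5.875, D=e−e_prev=-4.125; u=0·0.875+1/4·5.875+1·(-4.125)=-2.65625; next y=-3/10·3.125+1/2·(-2.65625)=-2.265625
n=2: y=-2.265625, sp=4, e=sp−y=6.265625; I=12.140625, D=e−e_prev=5.390625; u=0·6.265625+1/4·12.140625+1·5.390625≈8.425781; next y=-3/10·(-2.265625)+1/2·8.425781≈4.892578
n=3: y≈4.892578, sp=4, e=sp−y≈-0.892578; I≈11.248047, D=e−e_prev≈-7.158203; u=0·(-0.892578)+1/4·11.248047+1·(-7.158203)≈-4.346191; next y=-3/10·4.892578+1/2·(-4.346191)≈-3.640869
n=4: y≈-3.640869, sp=4, e=sp−y≈7.640869; I≈18.888916, D=e−e_prev≈8.533447; u=0·7.640869+1/4·18.888916+1·8.533447≈13.255676; next y=-3/10·(-3.640869)+1/2·13.255676≈7.720099
n=5: y≈7.720099, sp=4, e=sp−y≈-3.720099; I≈15.168817, D=e−e_prev≈-11.360968; u=0·(-3.720099)+1/4·15.168817+1·(-11.360968)≈-7.568764; next y=-3/10·7.720099+1/2·(-7.568764)≈-6.100412
n=6: y≈-6.100412, sp=4, e=sp−y≈10.100412; I≈25.269229, D=e−e_prev≈13.820510; u=0·10.100412+1/4·25.269229+1·13.820510≈20.137818; next y=-3/10·(-6.100412)+1/2·20.137818≈11.899032
n=7: y≈11.899032, sp=4, e=sp−y≈-7.899032; I≈17.370196, D=e−e_prev≈-17.999444; u=0·(-7.899032)+1/4·17.370196+1·(-17.999444)≈-13.656895; next y=-3/10·11.899032+1/2·(-13.656895)≈-10.398157
n=8: y≈-10.398157, sp=4, e=sp−y≈14.398157; I≈31.768353, D=e−e_prev≈22.297189; u=0·14.398157+1/4·31.768353+1·22.297189≈30.239278; next y=-3/10·(-10.398157)+1/2·30.239278≈18.239086
n=9: y≈18.239086, sp=4, e=sp−y≈-14.239086; I≈17.529268, D=e−e_prev≈-28.637243; u=0·(-14.239086)+1/4·17.529268+1·(-28.637243)≈-24.254926; next y=-3/10·18.239086+1/2·(-24.254926)≈-17.599189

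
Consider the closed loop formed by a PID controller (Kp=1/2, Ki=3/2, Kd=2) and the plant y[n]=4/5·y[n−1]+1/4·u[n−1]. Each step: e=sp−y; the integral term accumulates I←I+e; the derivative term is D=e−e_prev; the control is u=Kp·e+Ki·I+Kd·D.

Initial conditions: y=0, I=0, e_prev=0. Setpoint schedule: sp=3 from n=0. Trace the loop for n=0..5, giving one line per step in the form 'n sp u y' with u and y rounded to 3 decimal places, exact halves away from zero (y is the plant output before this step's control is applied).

0 3 12.000 0.000
1 3 -1.500 3.000
2 3 8.400 2.025
3 3 1.133 3.720
4 3 5.286 3.259
5 3 1.297 3.929

(exact arithmetic carried between steps; '≈' marks a value shown rounded to 6 d.p. or computed from one; I and e_prev carry over from the previous line; the table rounds u and y to 3 d.p., halves away from zero)
n=0: y=0, sp=3, e=sp−y=3; I=3, D=e−e_prev=3; u=1/2·3+3/2·3+2·3=12; next y=4/5·0+1/4·12=3
n=1: y=3, sp=3, e=sp−y=0; I=3, D=e−e_prev=-3; u=1/2·0+3/2·3+2·(-3)=-1.5; next y=4/5·3+1/4·(-1.5)=2.025
n=2: y=2.025, sp=3, e=sp−y=0.975; I=3.975, D=e−e_prev=0.975; u=1/2·0.975+3/2·3.975+2·0.975=8.4; next y=4/5·2.025+1/4·8.4=3.72
n=3: y=3.72, sp=3, e=sp−y=-0.72; I=3.255, D=e−e_prev=-1.695; u=1/2·(-0.72)+3/2·3.255+2·(-1.695)=1.1325; next y=4/5·3.72+1/4·1.1325=3.259125
n=4: y=3.259125, sp=3, e=sp−y=-0.259125; I=2.995875, D=e−e_prev=0.460875; u=1/2·(-0.259125)+3/2·2.995875+2·0.460875=5.286; next y=4/5·3.259125+1/4·5.286=3.9288
n=5: y=3.9288, sp=3, e=sp−y=-0.9288; I=2.067075, D=e−e_prev=-0.669675; u=1/2·(-0.9288)+3/2·2.067075+2·(-0.669675)≈1.296863; next y=4/5·3.9288+1/4·1.296863≈3.467256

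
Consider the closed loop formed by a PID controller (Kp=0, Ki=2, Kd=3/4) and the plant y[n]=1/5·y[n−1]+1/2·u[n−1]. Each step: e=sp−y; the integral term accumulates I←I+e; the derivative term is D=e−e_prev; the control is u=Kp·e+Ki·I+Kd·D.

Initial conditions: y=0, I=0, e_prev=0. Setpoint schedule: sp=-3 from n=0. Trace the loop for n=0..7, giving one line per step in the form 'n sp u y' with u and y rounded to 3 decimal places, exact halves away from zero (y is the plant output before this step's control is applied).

0 -3 -8.250 0.000
1 -3 -0.656 -4.125
2 -3 -9.673 -1.153
3 -3 -0.374 -5.067
4 -3 -9.808 -1.201
5 -3 0.338 -5.144
6 -3 -10.113 -0.860
7 -3 0.834 -5.229

(exact arithmetic carried between steps; '≈' marks a value shown rounded to 6 d.p. or computed from one; I and e_prev carry over from the previous line; the table rounds u and y to 3 d.p., halves away from zero)
n=0: y=0, sp=-3, e=sp−y=-3; I=-3, D=e−e_prev=-3; u=0·(-3)+2·(-3)+3/4·(-3)=-8.25; next y=1/5·0+1/2·(-8.25)=-4.125
n=1: y=-4.125, sp=-3, e=sp−y=1.125; I=-1.875, D=e−e_prev=4.125; u=0·1.125+2·(-1.875)+3/4·4.125=-0.65625; next y=1/5·(-4.125)+1/2·(-0.65625)=-1.153125
n=2: y=-1.153125, sp=-3, e=sp−y=-1.846875; I=-3.721875, D=e−e_prev=-2.971875; u=0·(-1.846875)+2·(-3.721875)+3/4·(-2.971875)≈-9.672656; next y=1/5·(-1.153125)+1/2·(-9.672656)≈-5.066953
n=3: y≈-5.066953, sp=-3, e=sp−y≈2.066953; I≈-1.654922, D=e−e_prev≈3.913828; u=0·2.066953+2·(-1.654922)+3/4·3.913828≈-0.374473; next y=1/5·(-5.066953)+1/2·(-0.374473)≈-1.200627
n=4: y≈-1.200627, sp=-3, e=sp−y≈-1.799373; I≈-3.454295, D=e−e_prev≈-3.866326; u=0·(-1.799373)+2·(-3.454295)+3/4·(-3.866326)≈-9.808334; next y=1/5·(-1.200627)+1/2·(-9.808334)≈-5.144293
n=5: y≈-5.144293, sp=-3, e=sp−y≈2.144293; I≈-1.310002, D=e−e_prev≈3.943666; u=0·2.144293+2·(-1.310002)+3/4·3.943666≈0.337745; next y=1/5·(-5.144293)+1/2·0.337745≈-0.859986
n=6: y≈-0.859986, sp=-3, e=sp−y≈-2.140014; I≈-3.450016, D=e−e_prev≈-4.284306; u=0·(-2.140014)+2·(-3.450016)+3/4·(-4.284306)≈-10.113262; next y=1/5·(-0.859986)+1/2·(-10.113262)≈-5.228628
n=7: y≈-5.228628, sp=-3, e=sp−y≈2.228628; I≈-1.221388, D=e−e_prev≈4.368642; u=0·2.228628+2·(-1.221388)+3/4·4.368642≈0.833706; next y=1/5·(-5.228628)+1/2·0.833706≈-0.628873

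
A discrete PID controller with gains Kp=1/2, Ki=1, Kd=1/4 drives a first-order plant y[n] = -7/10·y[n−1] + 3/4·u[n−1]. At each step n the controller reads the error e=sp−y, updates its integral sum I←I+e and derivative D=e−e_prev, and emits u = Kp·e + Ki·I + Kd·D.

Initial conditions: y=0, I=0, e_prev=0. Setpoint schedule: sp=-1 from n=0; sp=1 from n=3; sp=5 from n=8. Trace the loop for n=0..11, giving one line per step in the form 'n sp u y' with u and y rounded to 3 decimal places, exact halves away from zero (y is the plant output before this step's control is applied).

0 -1 -1.750 0.000
1 -1 -0.203 -1.313
2 -1 -3.857 0.766
3 1 5.739 -3.429
4 1 -9.115 6.704
5 1 19.623 -11.529
6 1 -32.460 22.787
7 1 64.728 -40.297
8 5 -107.584 76.754
9 5 218.471 -134.416
10 5 -381.536 257.945
11 5 731.761 -466.713

(exact arithmetic carried between steps; '≈' marks a value shown rounded to 6 d.p. or computed from one; I and e_prev carry over from the previous line; the table rounds u and y to 3 d.p., halves away from zero)
n=0: y=0, sp=-1, e=sp−y=-1; I=-1, D=e−e_prev=-1; u=1/2·(-1)+1·(-1)+1/4·(-1)=-1.75; next y=-7/10·0+3/4·(-1.75)=-1.3125
n=1: y=-1.3125, sp=-1, e=sp−y=0.3125; I=-0.6875, D=e−e_prev=1.3125; u=1/2·0.3125+1·(-0.6875)+1/4·1.3125=-0.203125; next y=-7/10·(-1.3125)+3/4·(-0.203125)≈0.766406
n=2: y≈0.766406, sp=-1, e=sp−y≈-1.766406; I≈-2.453906, D=e−e_prev≈-2.078906; u=1/2·(-1.766406)+1·(-2.453906)+1/4·(-2.078906)≈-3.856836; next y=-7/10·0.766406+3/4·(-3.856836)≈-3.429111
n=3: y≈-3.429111, sp=1, e=sp−y≈4.429111; I≈1.975205, D=e−e_prev≈6.195518; u=1/2·4.429111+1·1.975205+1/4·6.195518≈5.738640; next y=-7/10·(-3.429111)+3/4·5.738640≈6.704358
n=4: y≈6.704358, sp=1, e=sp−y≈-5.704358; I≈-3.729153, D=e−e_prev≈-10.133469; u=1/2·(-5.704358)+1·(-3.729153)+1/4·(-10.133469)≈-9.114699; next y=-7/10·6.704358+3/4·(-9.114699)≈-11.529075
n=5: y≈-11.529075, sp=1, e=sp−y≈12.529075; I≈8.799922, D=e−e_prev≈18.233433; u=1/2·12.529075+1·8.799922+1/4·18.233433≈19.622818; next y=-7/10·(-11.529075)+3/4·19.622818≈22.787466
n=6: y≈22.787466, sp=1, e=sp−y≈-21.787466; I≈-12.987544, D=e−e_prev≈-34.316541; u=1/2·(-21.787466)+1·(-12.987544)+1/4·(-34.316541)≈-32.460412; next y=-7/10·22.787466+3/4·(-32.460412)≈-40.296535
n=7: y≈-40.296535, sp=1, e=sp−y≈41.296535; I≈28.308992, D=e−e_prev≈63.084001; u=1/2·41.296535+1·28.308992+1/4·63.084001≈64.728260; next y=-7/10·(-40.296535)+3/4·64.728260≈76.753769
n=8: y≈76.753769, sp=5, e=sp−y≈-71.753769; I≈-43.444778, D=e−e_prev≈-113.050305; u=1/2·(-71.753769)+1·(-43.444778)+1/4·(-113.050305)≈-107.584239; next y=-7/10·76.753769+3/4·(-107.584239)≈-134.415818
n=9: y≈-134.415818, sp=5, e=sp−y≈139.415818; I≈95.971040, D=e−e_prev≈211.169587; u=1/2·139.415818+1·95.971040+1/4·211.169587≈218.471346; next y=-7/10·(-134.415818)+3/4·218.471346≈257.944582
n=10: y≈257.944582, sp=5, e=sp−y≈-252.944582; I≈-156.973542, D=e−e_prev≈-392.360400; u=1/2·(-252.944582)+1·(-156.973542)+1/4·(-392.360400)≈-381.535933; next y=-7/10·257.944582+3/4·(-381.535933)≈-466.713157
n=11: y≈-466.713157, sp=5, e=sp−y≈471.713157; I≈314.739615, D=e−e_prev≈724.657738; u=1/2·471.713157+1·314.739615+1/4·724.657738≈731.760628; next y=-7/10·(-466.713157)+3/4·731.760628≈875.519681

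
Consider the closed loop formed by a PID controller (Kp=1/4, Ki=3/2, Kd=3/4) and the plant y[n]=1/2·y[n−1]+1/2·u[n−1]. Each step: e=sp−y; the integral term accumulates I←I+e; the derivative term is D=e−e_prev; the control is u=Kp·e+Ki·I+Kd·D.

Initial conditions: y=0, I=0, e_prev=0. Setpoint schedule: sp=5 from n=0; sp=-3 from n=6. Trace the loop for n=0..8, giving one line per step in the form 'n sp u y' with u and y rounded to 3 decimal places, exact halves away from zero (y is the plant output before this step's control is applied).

(exact arithmetic carried between steps; '≈' marks a value shown rounded to 6 d.p. or computed from one; I and e_prev carry over from the previous line; the table rounds u and y to 3 d.p., halves away from zero)
n=0: y=0, sp=5, e=sp−y=5; I=5, D=e−e_prev=5; u=1/4·5+3/2·5+3/4·5=12.5; next y=1/2·0+1/2·12.5=6.25
n=1: y=6.25, sp=5, e=sp−y=-1.25; I=3.75, D=e−e_prev=-6.25; u=1/4·(-1.25)+3/2·3.75+3/4·(-6.25)=0.625; next y=1/2·6.25+1/2·0.625=3.4375
n=2: y=3.4375, sp=5, e=sp−y=1.5625; I=5.3125, D=e−e_prev=2.8125; u=1/4·1.5625+3/2·5.3125+3/4·2.8125=10.46875; next y=1/2·3.4375+1/2·10.46875=6.953125
n=3: y=6.953125, sp=5, e=sp−y=-1.953125; I=3.359375, D=e−e_prev=-3.515625; u=1/4·(-1.953125)+3/2·3.359375+3/4·(-3.515625)≈1.914063; next y=1/2·6.953125+1/2·1.914063≈4.433594
n=4: y≈4.433594, sp=5, e=sp−y≈0.566406; I≈3.925781, D=e−e_prev≈2.519531; u=1/4·0.566406+3/2·3.925781+3/4·2.519531≈7.919922; next y=1/2·4.433594+1/2·7.919922≈6.176758
n=5: y≈6.176758, sp=5, e=sp−y≈-1.176758; I≈2.749023, D=e−e_prev≈-1.743164; u=1/4·(-1.176758)+3/2·2.749023+3/4·(-1.743164)≈2.521973; next y=1/2·6.176758+1/2·2.521973≈4.349365
n=6: y≈4.349365, sp=-3, e=sp−y≈-7.349365; I≈-4.600342, D=e−e_prev≈-6.172607; u=1/4·(-7.349365)+3/2·(-4.600342)+3/4·(-6.172607)≈-13.367310; next y=1/2·4.349365+1/2·(-13.367310)≈-4.508972
n=7: y≈-4.508972, sp=-3, e=sp−y≈1.508972; I≈-3.091370, D=e−e_prev≈8.858337; u=1/4·1.508972+3/2·(-3.091370)+3/4·8.858337≈2.383942; next y=1/2·(-4.508972)+1/2·2.383942≈-1.062515
n=8: y≈-1.062515, sp=-3, e=sp−y≈-1.937485; I≈-5.028854, D=e−e_prev≈-3.446457; u=1/4·(-1.937485)+3/2·(-5.028854)+3/4·(-3.446457)≈-10.612495; next y=1/2·(-1.062515)+1/2·(-10.612495)≈-5.837505

0 5 12.500 0.000
1 5 0.625 6.250
2 5 10.469 3.438
3 5 1.914 6.953
4 5 7.920 4.434
5 5 2.522 6.177
6 -3 -13.367 4.349
7 -3 2.384 -4.509
8 -3 -10.612 -1.063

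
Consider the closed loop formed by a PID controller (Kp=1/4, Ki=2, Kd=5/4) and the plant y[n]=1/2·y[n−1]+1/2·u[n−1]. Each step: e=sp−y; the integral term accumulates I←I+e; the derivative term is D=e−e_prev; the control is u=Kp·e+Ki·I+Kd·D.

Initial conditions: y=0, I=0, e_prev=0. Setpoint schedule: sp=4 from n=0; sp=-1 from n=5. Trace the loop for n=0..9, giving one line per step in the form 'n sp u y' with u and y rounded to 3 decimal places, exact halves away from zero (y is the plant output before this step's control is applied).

(exact arithmetic carried between steps; '≈' marks a value shown rounded to 6 d.p. or computed from one; I and e_prev carry over from the previous line; the table rounds u and y to 3 d.p., halves away from zero)
n=0: y=0, sp=4, e=sp−y=4; I=4, D=e−e_prev=4; u=1/4·4+2·4+5/4·4=14; next y=1/2·0+1/2·14=7
n=1: y=7, sp=4, e=sp−y=-3; I=1, D=e−e_prev=-7; u=1/4·(-3)+2·1+5/4·(-7)=-7.5; next y=1/2·7+1/2·(-7.5)=-0.25
n=2: y=-0.25, sp=4, e=sp−y=4.25; I=5.25, D=e−e_prev=7.25; u=1/4·4.25+2·5.25+5/4·7.25=20.625; next y=1/2·(-0.25)+1/2·20.625=10.1875
n=3: y=10.1875, sp=4, e=sp−y=-6.1875; I=-0.9375, D=e−e_prev=-10.4375; u=1/4·(-6.1875)+2·(-0.9375)+5/4·(-10.4375)=-16.46875; next y=1/2·10.1875+1/2·(-16.46875)=-3.140625
n=4: y=-3.140625, sp=4, e=sp−y=7.140625; I=6.203125, D=e−e_prev=13.328125; u=1/4·7.140625+2·6.203125+5/4·13.328125≈30.851563; next y=1/2·(-3.140625)+1/2·30.851563≈13.855469
n=5: y≈13.855469, sp=-1, e=sp−y≈-14.855469; I≈-8.652344, D=e−e_prev≈-21.996094; u=1/4·(-14.855469)+2·(-8.652344)+5/4·(-21.996094)≈-48.513672; next y=1/2·13.855469+1/2·(-48.513672)≈-17.329102
n=6: y≈-17.329102, sp=-1, e=sp−y≈16.329102; I≈7.676758, D=e−e_prev≈31.184570; u=1/4·16.329102+2·7.676758+5/4·31.184570≈58.416504; next y=1/2·(-17.329102)+1/2·58.416504≈20.543701
n=7: y≈20.543701, sp=-1, e=sp−y≈-21.543701; I≈-13.866943, D=e−e_prev≈-37.872803; u=1/4·(-21.543701)+2·(-13.866943)+5/4·(-37.872803)≈-80.460815; next y=1/2·20.543701+1/2·(-80.460815)≈-29.958557
n=8: y≈-29.958557, sp=-1, e=sp−y≈28.958557; I≈15.091614, D=e−e_prev≈50.502258; u=1/4·28.958557+2·15.091614+5/4·50.502258≈100.550690; next y=1/2·(-29.958557)+1/2·100.550690≈35.296066
n=9: y≈35.296066, sp=-1, e=sp−y≈-36.296066; I≈-21.204453, D=e−e_prev≈-65.254623; u=1/4·(-36.296066)+2·(-21.204453)+5/4·(-65.254623)≈-133.051201; next y=1/2·35.296066+1/2·(-133.051201)≈-48.877567

0 4 14.000 0.000
1 4 -7.500 7.000
2 4 20.625 -0.250
3 4 -16.469 10.188
4 4 30.852 -3.141
5 -1 -48.514 13.855
6 -1 58.417 -17.329
7 -1 -80.461 20.544
8 -1 100.551 -29.959
9 -1 -133.051 35.296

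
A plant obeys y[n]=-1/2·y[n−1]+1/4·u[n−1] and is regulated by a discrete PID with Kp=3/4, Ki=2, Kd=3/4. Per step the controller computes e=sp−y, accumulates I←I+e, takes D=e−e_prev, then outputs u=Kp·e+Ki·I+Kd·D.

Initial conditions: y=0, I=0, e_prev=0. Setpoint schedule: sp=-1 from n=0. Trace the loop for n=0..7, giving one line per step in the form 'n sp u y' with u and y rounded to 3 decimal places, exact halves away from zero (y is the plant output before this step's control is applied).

0 -1 -3.500 0.000
1 -1 -1.688 -0.875
2 -1 -5.711 0.016
3 -1 -1.995 -1.436
4 -1 -8.003 0.219
5 -1 -1.048 -2.110
6 -1 -10.737 0.793
7 -1 1.414 -3.081

(exact arithmetic carried between steps; '≈' marks a value shown rounded to 6 d.p. or computed from one; I and e_prev carry over from the previous line; the table rounds u and y to 3 d.p., halves away from zero)
n=0: y=0, sp=-1, e=sp−y=-1; I=-1, D=e−e_prev=-1; u=3/4·(-1)+2·(-1)+3/4·(-1)=-3.5; next y=-1/2·0+1/4·(-3.5)=-0.875
n=1: y=-0.875, sp=-1, e=sp−y=-0.125; I=-1.125, D=e−e_prev=0.875; u=3/4·(-0.125)+2·(-1.125)+3/4·0.875=-1.6875; next y=-1/2·(-0.875)+1/4·(-1.6875)=0.015625
n=2: y=0.015625, sp=-1, e=sp−y=-1.015625; I=-2.140625, D=e−e_prev=-0.890625; u=3/4·(-1.015625)+2·(-2.140625)+3/4·(-0.890625)≈-5.710938; next y=-1/2·0.015625+1/4·(-5.710938)≈-1.435547
n=3: y≈-1.435547, sp=-1, e=sp−y≈0.435547; I≈-1.705078, D=e−e_prev≈1.451172; u=3/4·0.435547+2·(-1.705078)+3/4·1.451172≈-1.995117; next y=-1/2·(-1.435547)+1/4·(-1.995117)≈0.218994
n=4: y≈0.218994, sp=-1, e=sp−y≈-1.218994; I≈-2.924072, D=e−e_prev≈-1.654541; u=3/4·(-1.218994)+2·(-2.924072)+3/4·(-1.654541)≈-8.003296; next y=-1/2·0.218994+1/4·(-8.003296)≈-2.110321
n=5: y≈-2.110321, sp=-1, e=sp−y≈1.110321; I≈-1.813751, D=e−e_prev≈2.329315; u=3/4·1.110321+2·(-1.813751)+3/4·2.329315≈-1.047775; next y=-1/2·(-2.110321)+1/4·(-1.047775)≈0.793217
n=6: y≈0.793217, sp=-1, e=sp−y≈-1.793217; I≈-3.606968, D=e−e_prev≈-2.903538; u=3/4·(-1.793217)+2·(-3.606968)+3/4·(-2.903538)≈-10.736502; next y=-1/2·0.793217+1/4·(-10.736502)≈-3.080734
n=7: y≈-3.080734, sp=-1, e=sp−y≈2.080734; I≈-1.526234, D=e−e_prev≈3.873950; u=3/4·2.080734+2·(-1.526234)+3/4·3.873950≈1.413545; next y=-1/2·(-3.080734)+1/4·1.413545≈1.893753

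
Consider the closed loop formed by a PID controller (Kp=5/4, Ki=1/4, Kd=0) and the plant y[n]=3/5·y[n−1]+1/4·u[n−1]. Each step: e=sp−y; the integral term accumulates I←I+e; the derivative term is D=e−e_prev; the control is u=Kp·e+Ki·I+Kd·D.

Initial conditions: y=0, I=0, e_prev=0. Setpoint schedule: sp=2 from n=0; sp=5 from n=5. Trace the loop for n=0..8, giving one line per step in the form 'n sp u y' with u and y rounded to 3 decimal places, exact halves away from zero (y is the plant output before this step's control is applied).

(exact arithmetic carried between steps; '≈' marks a value shown rounded to 6 d.p. or computed from one; I and e_prev carry over from the previous line; the table rounds u and y to 3 d.p., halves away from zero)
n=0: y=0, sp=2, e=sp−y=2; I=2, D=e−e_prev=2; u=5/4·2+1/4·2+0·2=3; next y=3/5·0+1/4·3=0.75
n=1: y=0.75, sp=2, e=sp−y=1.25; I=3.25, D=e−e_prev=-0.75; u=5/4·1.25+1/4·3.25+0·(-0.75)=2.375; next y=3/5·0.75+1/4·2.375=1.04375
n=2: y=1.04375, sp=2, e=sp−y=0.95625; I=4.20625, D=e−e_prev=-0.29375; u=5/4·0.95625+1/4·4.20625+0·(-0.29375)=2.246875; next y=3/5·1.04375+1/4·2.246875≈1.187969
n=3: y≈1.187969, sp=2, e=sp−y≈0.812031; I≈5.018281, D=e−e_prev≈-0.144219; u=5/4·0.812031+1/4·5.018281+0·(-0.144219)≈2.269609; next y=3/5·1.187969+1/4·2.269609≈1.280184
n=4: y≈1.280184, sp=2, e=sp−y≈0.719816; I≈5.738098, D=e−e_prev≈-0.092215; u=5/4·0.719816+1/4·5.738098+0·(-0.092215)≈2.334295; next y=3/5·1.280184+1/4·2.334295≈1.351684
n=5: y≈1.351684, sp=5, e=sp−y≈3.648316; I≈9.386414, D=e−e_prev≈2.928500; u=5/4·3.648316+1/4·9.386414+0·2.928500≈6.906999; next y=3/5·1.351684+1/4·6.906999≈2.537760
n=6: y≈2.537760, sp=5, e=sp−y≈2.462240; I≈11.848654, D=e−e_prev≈-1.186076; u=5/4·2.462240+1/4·11.848654+0·(-1.186076)≈6.039963; next y=3/5·2.537760+1/4·6.039963≈3.032647
n=7: y≈3.032647, sp=5, e=sp−y≈1.967353; I≈13.816007, D=e−e_prev≈-0.494887; u=5/4·1.967353+1/4·13.816007+0·(-0.494887)≈5.913193; next y=3/5·3.032647+1/4·5.913193≈3.297886
n=8: y≈3.297886, sp=5, e=sp−y≈1.702114; I≈15.518121, D=e−e_prev≈-0.265240; u=5/4·1.702114+1/4·15.518121+0·(-0.265240)≈6.007172; next y=3/5·3.297886+1/4·6.007172≈3.480525

0 2 3.000 0.000
1 2 2.375 0.750
2 2 2.247 1.044
3 2 2.270 1.188
4 2 2.334 1.280
5 5 6.907 1.352
6 5 6.040 2.538
7 5 5.913 3.033
8 5 6.007 3.298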